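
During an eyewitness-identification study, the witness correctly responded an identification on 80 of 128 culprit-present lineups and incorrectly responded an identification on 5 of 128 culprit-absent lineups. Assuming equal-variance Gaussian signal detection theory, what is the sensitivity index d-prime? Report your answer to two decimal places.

d-prime = 2.08

H = 80/128 = 0.6250
FA = 5/128 = 0.0391
z(H) = z(0.6250) = 0.3186
z(FA) = z(0.0391) = -1.7612
d' = z(H) − z(FA) = 0.3186 − (-1.7612) = 2.0798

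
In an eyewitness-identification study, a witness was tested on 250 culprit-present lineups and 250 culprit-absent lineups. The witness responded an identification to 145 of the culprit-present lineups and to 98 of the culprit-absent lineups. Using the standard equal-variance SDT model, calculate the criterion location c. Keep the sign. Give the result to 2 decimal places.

c = 0.04

H = 145/250 = 0.5800
FA = 98/250 = 0.3920
Φ⁻¹(0.5800) = 0.2019, Φ⁻¹(0.3920) = -0.2741
c = −½·[z(H) + z(FA)] = −0.5 × (0.2019 + (-0.2741)) = 0.0361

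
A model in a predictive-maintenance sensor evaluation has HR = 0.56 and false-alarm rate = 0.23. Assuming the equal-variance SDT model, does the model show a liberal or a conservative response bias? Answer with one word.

z(H) = 0.151, z(FA) = -0.739
c = −½·(z(H) + z(FA)) = 0.294
c > 0 → conservative criterion (biased toward responding “no”).

conservative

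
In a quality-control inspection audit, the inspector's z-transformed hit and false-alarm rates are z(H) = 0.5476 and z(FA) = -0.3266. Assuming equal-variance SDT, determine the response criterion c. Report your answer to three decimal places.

c = −½·[z(H) + z(FA)] = −½·(0.5476 + (-0.3266)) = -0.1105
c < 0: the inspector has a liberal response bias.

c = -0.111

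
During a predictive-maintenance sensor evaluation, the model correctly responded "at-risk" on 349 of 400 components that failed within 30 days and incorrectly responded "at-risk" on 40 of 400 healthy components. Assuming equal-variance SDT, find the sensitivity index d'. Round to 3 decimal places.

d' = 2.420

H = 349/400 = 0.8725
FA = 40/400 = 0.1000
z(0.8725) = 1.1383, z(0.1000) = -1.2816
d' = z(H) − z(FA) = 1.1383 − (-1.2816) = 2.4199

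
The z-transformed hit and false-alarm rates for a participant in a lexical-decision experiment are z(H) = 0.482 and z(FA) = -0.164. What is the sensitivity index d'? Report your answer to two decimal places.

d' = z(H) − z(FA) = 0.482 − (-0.164) = 0.646

d' = 0.65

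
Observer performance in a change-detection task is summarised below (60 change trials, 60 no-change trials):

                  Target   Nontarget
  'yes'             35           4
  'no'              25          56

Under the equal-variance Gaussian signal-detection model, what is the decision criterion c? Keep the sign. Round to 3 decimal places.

c = 0.645

H = 35/60 = 0.5833
FA = 4/60 = 0.0667
z(H) = z(0.5833) = 0.2103
z(FA) = z(0.0667) = -1.5008
c = −½·[z(H) + z(FA)] = −0.5 × (0.2103 + (-1.5008)) = 0.64525
c > 0: the observer has a conservative response bias.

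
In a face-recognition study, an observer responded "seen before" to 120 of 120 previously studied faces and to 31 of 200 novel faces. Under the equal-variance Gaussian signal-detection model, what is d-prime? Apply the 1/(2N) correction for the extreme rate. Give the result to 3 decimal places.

d-prime = 3.653

The hit rate is 120/120 = 1, so apply the 1/(2N) correction: H → 1 − 1/(2·120) = 0.99583.
z(H) = z(0.99583) = 2.6380
z(FA) = z(0.15500) = -1.0152
d' = 2.6380 − (-1.0152) = 3.6532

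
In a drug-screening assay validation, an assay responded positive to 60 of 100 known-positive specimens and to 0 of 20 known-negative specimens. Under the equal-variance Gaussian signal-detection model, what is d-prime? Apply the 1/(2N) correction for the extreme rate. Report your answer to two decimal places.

d-prime = 2.21

The false-alarm rate is 0/20 = 0, so apply the 1/(2N) correction: FA → 1/(2·20) = 0.02500.
z(H) = z(0.60000) = 0.253
z(FA) = z(0.02500) = -1.960
d' = 0.253 − (-1.960) = 2.213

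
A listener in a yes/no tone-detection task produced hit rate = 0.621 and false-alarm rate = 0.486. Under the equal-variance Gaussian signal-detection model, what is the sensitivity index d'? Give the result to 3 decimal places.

Φ⁻¹(H) = 0.3081
Φ⁻¹(FA) = -0.0351
d' = z(H) − z(FA) = 0.3081 − (-0.0351) = 0.3432

d' = 0.343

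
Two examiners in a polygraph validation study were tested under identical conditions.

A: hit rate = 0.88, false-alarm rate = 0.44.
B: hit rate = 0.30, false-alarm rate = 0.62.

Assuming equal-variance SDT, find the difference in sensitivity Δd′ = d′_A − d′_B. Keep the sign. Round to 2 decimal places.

A: z(0.88) = 1.175, z(0.44) = -0.151, d' = 1.326
B: z(0.30) = -0.524, z(0.62) = 0.305, d' = -0.829
Δd' = d'_A − d'_B = 1.326 − (-0.829) = 2.155
A has the higher sensitivity.

Δd′ = 2.16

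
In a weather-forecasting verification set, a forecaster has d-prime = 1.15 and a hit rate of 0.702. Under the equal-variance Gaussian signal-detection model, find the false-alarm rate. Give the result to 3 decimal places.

false-alarm rate = 0.268

z(hit rate) = z(0.702) = 0.5302
z(FA) = z(H) − d' = 0.5302 − 1.15 = -0.6198
false-alarm rate = Φ(-0.6198) = 0.2677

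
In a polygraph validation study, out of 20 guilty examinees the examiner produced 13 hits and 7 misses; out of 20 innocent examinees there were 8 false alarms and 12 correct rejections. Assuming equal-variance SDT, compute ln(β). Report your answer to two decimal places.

H = 13/20 = 0.6500
FA = 8/20 = 0.4000
z(0.6500) = 0.385, z(0.4000) = -0.253
ln β = −½·[z(H)² − z(FA)²] = −0.5 × (0.148 − 0.064) = -0.042

ln β = -0.04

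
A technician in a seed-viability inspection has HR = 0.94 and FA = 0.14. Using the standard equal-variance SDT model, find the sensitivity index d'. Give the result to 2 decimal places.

d' = 2.64

z(H) = z(0.94) = 1.5548
z(FA) = z(0.14) = -1.0803
d' = z(H) − z(FA) = 1.5548 − (-1.0803) = 2.6351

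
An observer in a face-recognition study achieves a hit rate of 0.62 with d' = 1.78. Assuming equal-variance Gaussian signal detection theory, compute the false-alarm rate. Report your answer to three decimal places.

z(hit rate) = z(0.62) = 0.3055
z(FA) = z(H) − d' = 0.3055 − 1.78 = -1.4745
false-alarm rate = Φ(-1.4745) = 0.0702

false-alarm rate = 0.070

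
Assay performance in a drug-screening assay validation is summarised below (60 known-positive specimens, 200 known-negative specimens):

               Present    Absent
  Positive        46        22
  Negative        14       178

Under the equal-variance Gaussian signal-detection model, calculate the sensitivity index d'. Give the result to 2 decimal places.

H = 46/60 = 0.7667
FA = 22/200 = 0.1100
Φ⁻¹(H) = Φ⁻¹(0.7667) = 0.7280
Φ⁻¹(FA) = Φ⁻¹(0.1100) = -1.2265
d' = z(H) − z(FA) = 0.7280 − (-1.2265) = 1.9545

d' = 1.95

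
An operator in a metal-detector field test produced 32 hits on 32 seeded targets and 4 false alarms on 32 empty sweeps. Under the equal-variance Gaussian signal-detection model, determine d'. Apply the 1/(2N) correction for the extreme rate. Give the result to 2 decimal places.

The hit rate is 32/32 = 1, so apply the 1/(2N) correction: H → 1 − 1/(2·32) = 0.98438.
z(H) = z(0.98438) = 2.154
z(FA) = z(0.12500) = -1.150
d' = 2.154 − (-1.150) = 3.304

d' = 3.30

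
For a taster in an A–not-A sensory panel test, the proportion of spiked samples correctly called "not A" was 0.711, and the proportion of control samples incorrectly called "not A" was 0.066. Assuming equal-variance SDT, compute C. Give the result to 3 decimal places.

C = 0.475

z(0.711) = 0.5563, z(0.066) = -1.5063
c = −½·[z(H) + z(FA)] = −0.5 × (0.5563 + (-1.5063)) = 0.4750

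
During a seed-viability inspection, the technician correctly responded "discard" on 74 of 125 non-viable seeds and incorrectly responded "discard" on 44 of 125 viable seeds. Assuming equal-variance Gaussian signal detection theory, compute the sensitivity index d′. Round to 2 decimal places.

H = 74/125 = 0.5920
FA = 44/125 = 0.3520
Φ⁻¹(0.5920) = 0.233, Φ⁻¹(0.3520) = -0.380
d' = z(H) − z(FA) = 0.233 − (-0.380) = 0.613

d′ = 0.61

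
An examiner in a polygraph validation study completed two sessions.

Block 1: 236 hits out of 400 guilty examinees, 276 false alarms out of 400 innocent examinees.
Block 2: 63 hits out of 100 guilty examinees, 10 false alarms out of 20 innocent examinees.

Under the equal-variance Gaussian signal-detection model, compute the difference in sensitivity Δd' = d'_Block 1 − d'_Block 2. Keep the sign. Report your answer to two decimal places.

Block 1: z(0.5900) = 0.228, z(0.6900) = 0.496, d' = -0.268
Block 2: z(0.6300) = 0.332, z(0.5000) = 0.000, d' = 0.332
Δd' = d'_Block 1 − d'_Block 2 = -0.268 − 0.332 = -0.600
Block 2 has the higher sensitivity.

Δd' = -0.60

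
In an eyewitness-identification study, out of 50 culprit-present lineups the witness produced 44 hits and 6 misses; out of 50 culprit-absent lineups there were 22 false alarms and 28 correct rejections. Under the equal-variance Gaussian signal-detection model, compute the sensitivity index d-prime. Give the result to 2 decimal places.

d-prime = 1.33

H = 44/50 = 0.8800
FA = 22/50 = 0.4400
z(H) = z(0.8800) = 1.1750
z(FA) = z(0.4400) = -0.1510
d' = z(H) − z(FA) = 1.1750 − (-0.1510) = 1.3260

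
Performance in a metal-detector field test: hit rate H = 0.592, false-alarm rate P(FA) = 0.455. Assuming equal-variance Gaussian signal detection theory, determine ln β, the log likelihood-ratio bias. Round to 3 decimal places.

ln β = -0.021

z(H) = z(0.592) = 0.2327
z(FA) = z(0.455) = -0.1130
ln β = −½·[z(H)² − z(FA)²] = −0.5 × (0.0541 − 0.0128) = -0.02065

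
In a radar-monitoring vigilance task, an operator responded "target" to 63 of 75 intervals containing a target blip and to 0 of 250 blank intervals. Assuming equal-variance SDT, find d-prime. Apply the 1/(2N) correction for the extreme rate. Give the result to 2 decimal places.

The false-alarm rate is 0/250 = 0, so apply the 1/(2N) correction: FA → 1/(2·250) = 0.00200.
z(H) = z(0.84000) = 0.994
z(FA) = z(0.00200) = -2.878
d' = 0.994 − (-2.878) = 3.872

d-prime = 3.87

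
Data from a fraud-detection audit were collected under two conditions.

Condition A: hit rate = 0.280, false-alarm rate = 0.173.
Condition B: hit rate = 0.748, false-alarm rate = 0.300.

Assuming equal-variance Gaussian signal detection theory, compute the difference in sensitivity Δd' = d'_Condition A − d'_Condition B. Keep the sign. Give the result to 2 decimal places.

Δd' = -0.83

Condition A: z(0.280) = -0.583, z(0.173) = -0.942, d' = 0.359
Condition B: z(0.748) = 0.668, z(0.300) = -0.524, d' = 1.192
Δd' = d'_Condition A − d'_Condition B = 0.359 − 1.192 = -0.833
Condition B has the higher sensitivity.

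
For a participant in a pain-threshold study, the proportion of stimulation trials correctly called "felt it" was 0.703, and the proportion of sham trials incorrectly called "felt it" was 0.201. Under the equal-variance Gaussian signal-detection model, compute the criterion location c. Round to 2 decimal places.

c = 0.15

Φ⁻¹(H) = 0.533
Φ⁻¹(FA) = -0.838
c = −½·[z(H) + z(FA)] = −0.5 × (0.533 + (-0.838)) = 0.1525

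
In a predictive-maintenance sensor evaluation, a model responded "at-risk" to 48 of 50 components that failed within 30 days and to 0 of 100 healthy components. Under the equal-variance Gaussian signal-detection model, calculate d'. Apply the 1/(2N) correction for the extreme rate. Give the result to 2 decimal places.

d' = 4.33

The false-alarm rate is 0/100 = 0, so apply the 1/(2N) correction: FA → 1/(2·100) = 0.00500.
z(H) = z(0.96000) = 1.751
z(FA) = z(0.00500) = -2.576
d' = 1.751 − (-2.576) = 4.327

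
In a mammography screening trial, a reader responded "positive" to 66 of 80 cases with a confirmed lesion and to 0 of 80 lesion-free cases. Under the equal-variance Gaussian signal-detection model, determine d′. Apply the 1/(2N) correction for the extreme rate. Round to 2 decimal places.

The false-alarm rate is 0/80 = 0, so apply the 1/(2N) correction: FA → 1/(2·80) = 0.00625.
z(H) = z(0.82500) = 0.935
z(FA) = z(0.00625) = -2.498
d' = 0.935 − (-2.498) = 3.433

d′ = 3.43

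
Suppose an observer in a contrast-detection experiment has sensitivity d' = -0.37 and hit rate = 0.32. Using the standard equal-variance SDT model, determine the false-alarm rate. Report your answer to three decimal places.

z(hit rate) = z(0.32) = -0.4677
z(FA) = z(H) − d' = -0.4677 − (-0.37) = -0.0977
false-alarm rate = Φ(-0.0977) = 0.4611

false-alarm rate = 0.461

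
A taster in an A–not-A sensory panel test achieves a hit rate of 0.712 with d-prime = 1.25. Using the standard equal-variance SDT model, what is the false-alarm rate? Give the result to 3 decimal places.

false-alarm rate = 0.245

z(hit rate) = z(0.712) = 0.5592
z(FA) = z(H) − d' = 0.5592 − 1.25 = -0.6908
false-alarm rate = Φ(-0.6908) = 0.2448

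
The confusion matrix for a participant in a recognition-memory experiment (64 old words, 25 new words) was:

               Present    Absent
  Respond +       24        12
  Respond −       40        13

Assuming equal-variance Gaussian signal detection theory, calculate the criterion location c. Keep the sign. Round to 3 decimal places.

c = 0.184

H = 24/64 = 0.3750
FA = 12/25 = 0.4800
z(0.3750) = -0.3186, z(0.4800) = -0.0502
c = −½·[z(H) + z(FA)] = −0.5 × (-0.3186 + (-0.0502)) = 0.1844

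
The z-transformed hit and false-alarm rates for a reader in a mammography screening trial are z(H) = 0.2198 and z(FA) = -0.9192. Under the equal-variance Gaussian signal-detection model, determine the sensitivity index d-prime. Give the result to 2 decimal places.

d' = z(H) − z(FA) = 0.2198 − (-0.9192) = 1.1390

d-prime = 1.14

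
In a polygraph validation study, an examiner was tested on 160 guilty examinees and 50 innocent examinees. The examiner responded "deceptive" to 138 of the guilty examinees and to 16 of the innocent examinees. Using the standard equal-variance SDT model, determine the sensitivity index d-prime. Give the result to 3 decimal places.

d-prime = 1.559

H = 138/160 = 0.8625
FA = 16/50 = 0.3200
z(H) = 1.0916
z(FA) = -0.4677
d' = z(H) − z(FA) = 1.0916 − (-0.4677) = 1.5593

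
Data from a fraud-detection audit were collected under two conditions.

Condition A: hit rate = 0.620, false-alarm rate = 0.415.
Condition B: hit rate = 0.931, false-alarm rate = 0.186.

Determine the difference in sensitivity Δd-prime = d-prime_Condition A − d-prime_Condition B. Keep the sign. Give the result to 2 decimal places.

Δd-prime = -1.86

Condition A: z(0.620) = 0.305, z(0.415) = -0.215, d' = 0.520
Condition B: z(0.931) = 1.483, z(0.186) = -0.893, d' = 2.376
Δd' = d'_Condition A − d'_Condition B = 0.520 − 2.376 = -1.856
Condition B has the higher sensitivity.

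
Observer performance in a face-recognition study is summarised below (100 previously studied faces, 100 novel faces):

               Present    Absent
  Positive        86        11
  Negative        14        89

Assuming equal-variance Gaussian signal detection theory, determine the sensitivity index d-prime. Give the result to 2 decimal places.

d-prime = 2.31

H = 86/100 = 0.8600
FA = 11/100 = 0.1100
Φ⁻¹(0.8600) = 1.080, Φ⁻¹(0.1100) = -1.227
d' = z(H) − z(FA) = 1.080 − (-1.227) = 2.307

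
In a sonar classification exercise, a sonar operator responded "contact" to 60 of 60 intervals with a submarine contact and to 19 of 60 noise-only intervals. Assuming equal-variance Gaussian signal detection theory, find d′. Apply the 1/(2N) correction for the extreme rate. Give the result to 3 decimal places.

d′ = 2.871

The hit rate is 60/60 = 1, so apply the 1/(2N) correction: H → 1 − 1/(2·60) = 0.99167.
z(H) = z(0.99167) = 2.3941
z(FA) = z(0.31667) = -0.4770
d' = 2.3941 − (-0.4770) = 2.8711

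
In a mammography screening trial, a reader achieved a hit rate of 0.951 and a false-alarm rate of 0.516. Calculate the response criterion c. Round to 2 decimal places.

c = -0.85

Φ⁻¹(H) = Φ⁻¹(0.951) = 1.655
Φ⁻¹(FA) = Φ⁻¹(0.516) = 0.040
c = −½·[z(H) + z(FA)] = −0.5 × (1.655 + 0.040) = -0.8475
c < 0: the reader has a liberal response bias.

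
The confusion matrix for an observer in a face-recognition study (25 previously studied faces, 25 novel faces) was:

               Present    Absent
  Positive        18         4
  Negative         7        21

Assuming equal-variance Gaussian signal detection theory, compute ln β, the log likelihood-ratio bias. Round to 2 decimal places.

H = 18/25 = 0.7200
FA = 4/25 = 0.1600
z(0.7200) = 0.583, z(0.1600) = -0.994
ln β = −½·[z(H)² − z(FA)²] = −0.5 × (0.340 − 0.988) = 0.324

ln β = 0.32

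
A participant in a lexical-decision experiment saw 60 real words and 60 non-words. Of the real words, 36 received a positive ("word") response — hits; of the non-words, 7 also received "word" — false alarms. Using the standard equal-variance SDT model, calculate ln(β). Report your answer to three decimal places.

ln β = 0.678

H = 36/60 = 0.6000
FA = 7/60 = 0.1167
Φ⁻¹(0.6000) = 0.2533, Φ⁻¹(0.1167) = -1.1916
ln β = −½·[z(H)² − z(FA)²] = −0.5 × (0.0642 − 1.4199) = 0.67785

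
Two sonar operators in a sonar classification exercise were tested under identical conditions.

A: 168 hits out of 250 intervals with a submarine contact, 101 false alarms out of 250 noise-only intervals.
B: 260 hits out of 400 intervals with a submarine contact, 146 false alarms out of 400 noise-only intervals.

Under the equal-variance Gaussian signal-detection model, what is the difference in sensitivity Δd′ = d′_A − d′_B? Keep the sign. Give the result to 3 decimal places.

Δd′ = -0.042

A: z(0.6720) = 0.4454, z(0.4040) = -0.2430, d' = 0.6884
B: z(0.6500) = 0.3853, z(0.3650) = -0.3451, d' = 0.7304
Δd' = d'_A − d'_B = 0.6884 − 0.7304 = -0.0420
B has the higher sensitivity.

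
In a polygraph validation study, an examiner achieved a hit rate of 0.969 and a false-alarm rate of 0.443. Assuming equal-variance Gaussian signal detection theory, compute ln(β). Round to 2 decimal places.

z(H) = 1.866
z(FA) = -0.143
ln β = −½·[z(H)² − z(FA)²] = −0.5 × (3.482 − 0.020) = -1.731

ln β = -1.73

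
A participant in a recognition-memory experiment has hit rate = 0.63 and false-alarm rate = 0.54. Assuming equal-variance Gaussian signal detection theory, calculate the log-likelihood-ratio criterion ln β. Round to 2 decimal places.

ln β = -0.05

Φ⁻¹(H) = Φ⁻¹(0.63) = 0.332
Φ⁻¹(FA) = Φ⁻¹(0.54) = 0.100
ln β = −½·[z(H)² − z(FA)²] = −0.5 × (0.110 − 0.010) = -0.050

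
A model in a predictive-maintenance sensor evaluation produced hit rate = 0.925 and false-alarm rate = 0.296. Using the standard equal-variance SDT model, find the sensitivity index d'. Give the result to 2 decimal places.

Φ⁻¹(H) = 1.4395
Φ⁻¹(FA) = -0.5359
d' = z(H) − z(FA) = 1.4395 − (-0.5359) = 1.9754

d' = 1.98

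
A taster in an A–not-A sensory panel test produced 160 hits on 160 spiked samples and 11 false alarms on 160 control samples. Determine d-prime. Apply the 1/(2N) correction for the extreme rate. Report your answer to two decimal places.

The hit rate is 160/160 = 1, so apply the 1/(2N) correction: H → 1 − 1/(2·160) = 0.99687.
z(H) = z(0.99687) = 2.734
z(FA) = z(0.06875) = -1.485
d' = 2.734 − (-1.485) = 4.219

d-prime = 4.22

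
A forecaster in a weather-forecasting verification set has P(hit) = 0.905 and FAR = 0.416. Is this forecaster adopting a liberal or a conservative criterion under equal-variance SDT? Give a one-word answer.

liberal

z(H) = 1.311, z(FA) = -0.212
c = −½·(z(H) + z(FA)) = -0.5495
c < 0 → liberal criterion (biased toward responding “yes”).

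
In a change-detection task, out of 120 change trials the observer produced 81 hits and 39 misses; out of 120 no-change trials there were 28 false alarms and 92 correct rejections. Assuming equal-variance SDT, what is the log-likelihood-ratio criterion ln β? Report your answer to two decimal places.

ln β = 0.16

H = 81/120 = 0.6750
FA = 28/120 = 0.2333
z(H) = 0.454
z(FA) = -0.728
ln β = −½·[z(H)² − z(FA)²] = −0.5 × (0.206 − 0.530) = 0.162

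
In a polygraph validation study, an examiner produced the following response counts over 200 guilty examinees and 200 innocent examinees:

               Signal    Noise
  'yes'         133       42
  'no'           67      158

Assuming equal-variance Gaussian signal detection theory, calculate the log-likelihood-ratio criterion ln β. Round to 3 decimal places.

ln β = 0.234

H = 133/200 = 0.6650
FA = 42/200 = 0.2100
Φ⁻¹(H) = 0.4261
Φ⁻¹(FA) = -0.8064
ln β = −½·[z(H)² − z(FA)²] = −0.5 × (0.1816 − 0.6503) = 0.23435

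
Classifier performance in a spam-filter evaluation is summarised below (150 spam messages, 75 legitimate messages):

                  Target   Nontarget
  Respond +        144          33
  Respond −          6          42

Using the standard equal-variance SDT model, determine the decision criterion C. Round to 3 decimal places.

H = 144/150 = 0.9600
FA = 33/75 = 0.4400
Φ⁻¹(H) = 1.7507
Φ⁻¹(FA) = -0.1510
c = −½·[z(H) + z(FA)] = −0.5 × (1.7507 + (-0.1510)) = -0.79985
c < 0: the classifier has a liberal response bias.

C = -0.800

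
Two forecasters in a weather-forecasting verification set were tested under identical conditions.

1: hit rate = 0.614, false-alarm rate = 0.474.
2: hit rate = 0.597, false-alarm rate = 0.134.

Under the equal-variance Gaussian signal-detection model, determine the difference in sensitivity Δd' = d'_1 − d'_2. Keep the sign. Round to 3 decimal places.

1: z(0.614) = 0.2898, z(0.474) = -0.0652, d' = 0.3550
2: z(0.597) = 0.2456, z(0.134) = -1.1077, d' = 1.3533
Δd' = d'_1 − d'_2 = 0.3550 − 1.3533 = -0.9983
2 has the higher sensitivity.

Δd' = -0.998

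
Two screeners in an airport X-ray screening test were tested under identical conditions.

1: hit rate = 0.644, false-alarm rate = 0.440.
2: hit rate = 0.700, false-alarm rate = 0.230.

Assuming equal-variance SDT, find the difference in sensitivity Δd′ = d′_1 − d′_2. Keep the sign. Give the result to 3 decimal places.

1: z(0.644) = 0.3692, z(0.440) = -0.1510, d' = 0.5202
2: z(0.700) = 0.5244, z(0.230) = -0.7388, d' = 1.2632
Δd' = d'_1 − d'_2 = 0.5202 − 1.2632 = -0.7430
2 has the higher sensitivity.

Δd′ = -0.743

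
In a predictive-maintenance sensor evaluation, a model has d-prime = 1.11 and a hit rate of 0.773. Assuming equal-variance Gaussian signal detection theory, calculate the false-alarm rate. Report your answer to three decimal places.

false-alarm rate = 0.359

z(hit rate) = z(0.773) = 0.7488
z(FA) = z(H) − d' = 0.7488 − 1.11 = -0.3612
false-alarm rate = Φ(-0.3612) = 0.3590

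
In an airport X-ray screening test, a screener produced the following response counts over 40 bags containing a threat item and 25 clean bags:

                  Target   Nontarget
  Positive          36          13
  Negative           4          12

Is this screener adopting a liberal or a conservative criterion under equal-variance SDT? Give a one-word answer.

z(H) = 1.282, z(FA) = 0.050
c = −½·(z(H) + z(FA)) = -0.666
c < 0 → liberal criterion (biased toward responding “yes”).

liberal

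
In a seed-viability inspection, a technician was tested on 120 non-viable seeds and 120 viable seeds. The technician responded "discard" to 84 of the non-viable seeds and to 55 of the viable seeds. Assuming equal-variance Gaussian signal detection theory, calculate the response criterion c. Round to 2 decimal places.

c = -0.21

H = 84/120 = 0.7000
FA = 55/120 = 0.4583
z(0.7000) = 0.524, z(0.4583) = -0.105
c = −½·[z(H) + z(FA)] = −0.5 × (0.524 + (-0.105)) = -0.2095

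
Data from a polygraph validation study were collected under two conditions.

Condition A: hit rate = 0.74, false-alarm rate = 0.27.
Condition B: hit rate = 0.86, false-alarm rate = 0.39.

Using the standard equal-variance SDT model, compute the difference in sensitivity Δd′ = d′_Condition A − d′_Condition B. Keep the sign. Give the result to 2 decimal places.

Δd′ = -0.10

Condition A: z(0.74) = 0.643, z(0.27) = -0.613, d' = 1.256
Condition B: z(0.86) = 1.080, z(0.39) = -0.279, d' = 1.359
Δd' = d'_Condition A − d'_Condition B = 1.256 − 1.359 = -0.103
Condition B has the higher sensitivity.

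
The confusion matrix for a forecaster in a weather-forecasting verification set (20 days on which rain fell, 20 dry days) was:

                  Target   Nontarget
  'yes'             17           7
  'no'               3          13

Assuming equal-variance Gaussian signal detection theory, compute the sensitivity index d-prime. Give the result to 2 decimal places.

d-prime = 1.42

H = 17/20 = 0.8500
FA = 7/20 = 0.3500
Φ⁻¹(H) = 1.036
Φ⁻¹(FA) = -0.385
d' = z(H) − z(FA) = 1.036 − (-0.385) = 1.421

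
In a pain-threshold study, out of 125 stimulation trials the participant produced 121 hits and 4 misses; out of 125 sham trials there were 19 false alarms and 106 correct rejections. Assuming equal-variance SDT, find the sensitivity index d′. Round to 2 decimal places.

d′ = 2.88

H = 121/125 = 0.9680
FA = 19/125 = 0.1520
Φ⁻¹(H) = 1.8522
Φ⁻¹(FA) = -1.0279
d' = z(H) − z(FA) = 1.8522 − (-1.0279) = 2.8801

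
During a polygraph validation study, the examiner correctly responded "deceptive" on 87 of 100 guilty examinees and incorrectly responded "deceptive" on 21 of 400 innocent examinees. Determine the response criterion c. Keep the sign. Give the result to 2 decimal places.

H = 87/100 = 0.8700
FA = 21/400 = 0.0525
Φ⁻¹(0.8700) = 1.1264, Φ⁻¹(0.0525) = -1.6211
c = −½·[z(H) + z(FA)] = −0.5 × (1.1264 + (-1.6211)) = 0.24735

c = 0.25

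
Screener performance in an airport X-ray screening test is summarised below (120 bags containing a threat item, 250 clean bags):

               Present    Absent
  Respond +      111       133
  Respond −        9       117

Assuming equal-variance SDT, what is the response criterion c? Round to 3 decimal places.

c = -0.760

H = 111/120 = 0.9250
FA = 133/250 = 0.5320
z(H) = 1.4395
z(FA) = 0.0803
c = −½·[z(H) + z(FA)] = −0.5 × (1.4395 + 0.0803) = -0.7599
c < 0: the screener has a liberal response bias.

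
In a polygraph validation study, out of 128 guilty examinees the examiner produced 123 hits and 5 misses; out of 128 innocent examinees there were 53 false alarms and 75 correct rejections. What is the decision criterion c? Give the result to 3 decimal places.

c = -0.772

H = 123/128 = 0.9609
FA = 53/128 = 0.4141
Φ⁻¹(H) = Φ⁻¹(0.9609) = 1.7612
Φ⁻¹(FA) = Φ⁻¹(0.4141) = -0.2170
c = −½·[z(H) + z(FA)] = −0.5 × (1.7612 + (-0.2170)) = -0.7721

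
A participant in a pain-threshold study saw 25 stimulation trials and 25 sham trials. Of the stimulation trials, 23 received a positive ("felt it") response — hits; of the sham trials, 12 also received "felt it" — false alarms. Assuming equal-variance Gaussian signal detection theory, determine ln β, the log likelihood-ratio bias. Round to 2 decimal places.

H = 23/25 = 0.9200
FA = 12/25 = 0.4800
z(H) = z(0.9200) = 1.405
z(FA) = z(0.4800) = -0.050
ln β = −½·[z(H)² − z(FA)²] = −0.5 × (1.974 − 0.003) = -0.9855

ln β = -0.99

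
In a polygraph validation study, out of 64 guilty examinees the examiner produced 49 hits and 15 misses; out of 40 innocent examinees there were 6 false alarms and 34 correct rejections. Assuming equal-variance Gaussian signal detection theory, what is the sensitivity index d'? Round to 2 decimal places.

d' = 1.76

H = 49/64 = 0.7656
FA = 6/40 = 0.1500
z(H) = z(0.7656) = 0.724
z(FA) = z(0.1500) = -1.036
d' = z(H) − z(FA) = 0.724 − (-1.036) = 1.760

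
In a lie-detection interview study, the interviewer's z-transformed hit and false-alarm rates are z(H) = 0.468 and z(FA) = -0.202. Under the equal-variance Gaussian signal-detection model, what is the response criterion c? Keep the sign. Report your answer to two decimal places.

c = −½·[z(H) + z(FA)] = −½·(0.468 + (-0.202)) = -0.133

c = -0.13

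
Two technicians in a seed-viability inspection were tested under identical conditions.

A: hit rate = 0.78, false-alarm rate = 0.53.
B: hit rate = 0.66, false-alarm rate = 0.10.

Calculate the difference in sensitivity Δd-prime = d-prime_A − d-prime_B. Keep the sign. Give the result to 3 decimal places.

A: z(0.78) = 0.7722, z(0.53) = 0.0753, d' = 0.6969
B: z(0.66) = 0.4125, z(0.10) = -1.2816, d' = 1.6941
Δd' = d'_A − d'_B = 0.6969 − 1.6941 = -0.9972
B has the higher sensitivity.

Δd-prime = -0.997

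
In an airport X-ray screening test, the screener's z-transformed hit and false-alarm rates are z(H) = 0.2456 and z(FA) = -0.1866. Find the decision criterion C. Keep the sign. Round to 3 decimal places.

C = -0.030

c = −½·[z(H) + z(FA)] = −½·(0.2456 + (-0.1866)) = -0.0295
c < 0: the screener has a liberal response bias.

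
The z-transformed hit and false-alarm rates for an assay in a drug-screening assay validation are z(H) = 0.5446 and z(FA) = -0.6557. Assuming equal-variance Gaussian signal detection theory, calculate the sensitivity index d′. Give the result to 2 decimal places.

d' = z(H) − z(FA) = 0.5446 − (-0.6557) = 1.2003

d′ = 1.20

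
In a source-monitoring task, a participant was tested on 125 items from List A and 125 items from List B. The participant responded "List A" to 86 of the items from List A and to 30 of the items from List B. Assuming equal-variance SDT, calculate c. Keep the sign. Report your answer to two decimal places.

c = 0.11

H = 86/125 = 0.6880
FA = 30/125 = 0.2400
z(0.6880) = 0.490, z(0.2400) = -0.706
c = −½·[z(H) + z(FA)] = −0.5 × (0.490 + (-0.706)) = 0.108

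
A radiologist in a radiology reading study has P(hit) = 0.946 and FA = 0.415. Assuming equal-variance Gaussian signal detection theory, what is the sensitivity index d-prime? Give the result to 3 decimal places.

d-prime = 1.822

z(H) = 1.6072
z(FA) = -0.2147
d' = z(H) − z(FA) = 1.6072 − (-0.2147) = 1.8219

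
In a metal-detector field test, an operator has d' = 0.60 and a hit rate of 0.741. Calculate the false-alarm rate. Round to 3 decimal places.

z(hit rate) = z(0.741) = 0.6464
z(FA) = z(H) − d' = 0.6464 − 0.60 = 0.0464
false-alarm rate = Φ(0.0464) = 0.5185

false-alarm rate = 0.519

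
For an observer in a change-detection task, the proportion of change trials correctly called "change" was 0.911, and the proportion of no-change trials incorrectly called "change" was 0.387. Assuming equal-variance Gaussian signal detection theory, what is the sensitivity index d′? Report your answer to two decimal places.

d′ = 1.63

Φ⁻¹(0.911) = 1.347, Φ⁻¹(0.387) = -0.287
d' = z(H) − z(FA) = 1.347 − (-0.287) = 1.634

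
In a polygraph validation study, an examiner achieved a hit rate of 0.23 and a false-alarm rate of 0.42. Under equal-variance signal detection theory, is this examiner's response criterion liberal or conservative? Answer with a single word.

z(H) = -0.739, z(FA) = -0.202
c = −½·(z(H) + z(FA)) = 0.4705
c > 0 → conservative criterion (biased toward responding “no”).

conservative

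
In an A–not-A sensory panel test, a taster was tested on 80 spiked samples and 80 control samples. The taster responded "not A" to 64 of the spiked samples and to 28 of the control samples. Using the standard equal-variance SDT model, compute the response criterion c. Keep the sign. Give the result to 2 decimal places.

c = -0.23

H = 64/80 = 0.8000
FA = 28/80 = 0.3500
z(H) = z(0.8000) = 0.8416
z(FA) = z(0.3500) = -0.3853
c = −½·[z(H) + z(FA)] = −0.5 × (0.8416 + (-0.3853)) = -0.22815
c < 0: the taster has a liberal response bias.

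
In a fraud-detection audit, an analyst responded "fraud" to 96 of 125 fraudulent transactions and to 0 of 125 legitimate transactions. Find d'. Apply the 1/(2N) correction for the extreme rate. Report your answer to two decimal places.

d' = 3.38

The false-alarm rate is 0/125 = 0, so apply the 1/(2N) correction: FA → 1/(2·125) = 0.00400.
z(H) = z(0.76800) = 0.732
z(FA) = z(0.00400) = -2.652
d' = 0.732 − (-2.652) = 3.384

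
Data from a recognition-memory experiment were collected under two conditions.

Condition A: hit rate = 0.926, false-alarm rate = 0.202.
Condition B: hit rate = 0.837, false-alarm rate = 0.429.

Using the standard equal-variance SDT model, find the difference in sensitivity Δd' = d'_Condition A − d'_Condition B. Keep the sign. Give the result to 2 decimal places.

Δd' = 1.12

Condition A: z(0.926) = 1.447, z(0.202) = -0.834, d' = 2.281
Condition B: z(0.837) = 0.982, z(0.429) = -0.179, d' = 1.161
Δd' = d'_Condition A − d'_Condition B = 2.281 − 1.161 = 1.120
Condition A has the higher sensitivity.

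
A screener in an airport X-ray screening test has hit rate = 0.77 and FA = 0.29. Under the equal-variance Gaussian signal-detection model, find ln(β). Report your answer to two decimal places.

ln β = -0.12

z(H) = z(0.77) = 0.739
z(FA) = z(0.29) = -0.553
ln β = −½·[z(H)² − z(FA)²] = −0.5 × (0.546 − 0.306) = -0.120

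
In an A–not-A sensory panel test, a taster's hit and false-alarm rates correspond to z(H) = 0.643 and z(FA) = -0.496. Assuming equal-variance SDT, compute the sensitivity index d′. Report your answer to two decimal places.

d′ = 1.14

d' = z(H) − z(FA) = 0.643 − (-0.496) = 1.139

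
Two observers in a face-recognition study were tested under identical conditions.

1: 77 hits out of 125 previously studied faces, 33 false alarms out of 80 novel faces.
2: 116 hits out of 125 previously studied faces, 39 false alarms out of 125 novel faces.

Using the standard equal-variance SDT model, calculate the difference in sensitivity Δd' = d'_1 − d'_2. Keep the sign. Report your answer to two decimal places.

1: z(0.6160) = 0.295, z(0.4125) = -0.221, d' = 0.516
2: z(0.9280) = 1.461, z(0.3120) = -0.490, d' = 1.951
Δd' = d'_1 − d'_2 = 0.516 − 1.951 = -1.435
2 has the higher sensitivity.

Δd' = -1.44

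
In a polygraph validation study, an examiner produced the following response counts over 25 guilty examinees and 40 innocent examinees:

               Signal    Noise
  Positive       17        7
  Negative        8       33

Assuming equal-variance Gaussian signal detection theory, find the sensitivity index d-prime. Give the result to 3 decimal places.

d-prime = 1.402

H = 17/25 = 0.6800
FA = 7/40 = 0.1750
z(H) = z(0.6800) = 0.4677
z(FA) = z(0.1750) = -0.9346
d' = z(H) − z(FA) = 0.4677 − (-0.9346) = 1.4023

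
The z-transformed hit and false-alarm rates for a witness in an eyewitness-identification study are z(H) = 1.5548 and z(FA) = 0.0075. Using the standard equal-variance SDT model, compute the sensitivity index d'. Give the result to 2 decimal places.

d' = 1.55

d' = z(H) − z(FA) = 1.5548 − 0.0075 = 1.5473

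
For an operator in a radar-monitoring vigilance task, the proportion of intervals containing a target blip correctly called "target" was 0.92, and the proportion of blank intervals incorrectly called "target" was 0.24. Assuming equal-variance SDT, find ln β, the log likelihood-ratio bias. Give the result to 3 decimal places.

z(H) = z(0.92) = 1.4051
z(FA) = z(0.24) = -0.7063
ln β = −½·[z(H)² − z(FA)²] = −0.5 × (1.9743 − 0.4989) = -0.7377

ln β = -0.738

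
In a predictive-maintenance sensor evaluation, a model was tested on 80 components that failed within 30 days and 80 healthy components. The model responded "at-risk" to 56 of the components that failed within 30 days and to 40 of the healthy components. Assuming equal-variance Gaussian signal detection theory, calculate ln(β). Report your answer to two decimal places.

H = 56/80 = 0.7000
FA = 40/80 = 0.5000
z(H) = z(0.7000) = 0.524
z(FA) = z(0.5000) = 0.000
ln β = −½·[z(H)² − z(FA)²] = −0.5 × (0.275 − 0.000) = -0.1375

ln β = -0.14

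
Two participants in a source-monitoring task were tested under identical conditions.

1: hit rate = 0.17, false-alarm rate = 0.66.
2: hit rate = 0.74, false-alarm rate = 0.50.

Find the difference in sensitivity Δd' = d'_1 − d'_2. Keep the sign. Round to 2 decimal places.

Δd' = -2.01

1: z(0.17) = -0.954, z(0.66) = 0.412, d' = -1.366
2: z(0.74) = 0.643, z(0.50) = 0.000, d' = 0.643
Δd' = d'_1 − d'_2 = -1.366 − 0.643 = -2.009
2 has the higher sensitivity.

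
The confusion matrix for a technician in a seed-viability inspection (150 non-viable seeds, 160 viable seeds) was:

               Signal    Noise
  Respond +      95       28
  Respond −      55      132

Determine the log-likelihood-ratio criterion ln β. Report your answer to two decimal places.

ln β = 0.38

H = 95/150 = 0.6333
FA = 28/160 = 0.1750
z(H) = z(0.6333) = 0.341
z(FA) = z(0.1750) = -0.935
ln β = −½·[z(H)² − z(FA)²] = −0.5 × (0.116 − 0.874) = 0.379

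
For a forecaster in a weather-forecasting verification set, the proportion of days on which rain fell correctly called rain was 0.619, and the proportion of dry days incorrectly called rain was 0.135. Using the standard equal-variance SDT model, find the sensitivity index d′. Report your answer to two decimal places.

z(H) = 0.3029
z(FA) = -1.1031
d' = z(H) − z(FA) = 0.3029 − (-1.1031) = 1.4060

d′ = 1.41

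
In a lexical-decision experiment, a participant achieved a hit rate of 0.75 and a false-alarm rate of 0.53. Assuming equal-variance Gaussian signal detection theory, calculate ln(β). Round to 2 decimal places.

z(H) = 0.674
z(FA) = 0.075
ln β = −½·[z(H)² − z(FA)²] = −0.5 × (0.454 − 0.006) = -0.224

ln β = -0.22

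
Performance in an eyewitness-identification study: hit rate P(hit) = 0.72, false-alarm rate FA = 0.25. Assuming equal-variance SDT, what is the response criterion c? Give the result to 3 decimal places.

c = 0.046

Φ⁻¹(H) = Φ⁻¹(0.72) = 0.5828
Φ⁻¹(FA) = Φ⁻¹(0.25) = -0.6745
c = −½·[z(H) + z(FA)] = −0.5 × (0.5828 + (-0.6745)) = 0.04585
c > 0: the witness has a conservative response bias.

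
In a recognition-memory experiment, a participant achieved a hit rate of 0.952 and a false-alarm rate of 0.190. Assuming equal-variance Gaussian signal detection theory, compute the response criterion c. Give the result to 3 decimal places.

z(H) = 1.6646
z(FA) = -0.8779
c = −½·[z(H) + z(FA)] = −0.5 × (1.6646 + (-0.8779)) = -0.39335
c < 0: the participant has a liberal response bias.

c = -0.393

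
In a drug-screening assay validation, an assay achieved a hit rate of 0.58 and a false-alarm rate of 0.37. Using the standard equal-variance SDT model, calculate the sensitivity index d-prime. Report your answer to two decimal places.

Φ⁻¹(H) = Φ⁻¹(0.58) = 0.202
Φ⁻¹(FA) = Φ⁻¹(0.37) = -0.332
d' = z(H) − z(FA) = 0.202 − (-0.332) = 0.534

d-prime = 0.53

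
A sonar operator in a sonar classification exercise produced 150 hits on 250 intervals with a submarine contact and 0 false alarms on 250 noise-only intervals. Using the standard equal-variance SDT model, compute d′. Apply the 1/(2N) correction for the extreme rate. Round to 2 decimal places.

d′ = 3.13

The false-alarm rate is 0/250 = 0, so apply the 1/(2N) correction: FA → 1/(2·250) = 0.00200.
z(H) = z(0.60000) = 0.253
z(FA) = z(0.00200) = -2.878
d' = 0.253 − (-2.878) = 3.131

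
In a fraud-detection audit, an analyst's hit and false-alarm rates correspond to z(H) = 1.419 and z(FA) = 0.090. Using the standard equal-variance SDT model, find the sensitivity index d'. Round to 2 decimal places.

d' = 1.33

d' = z(H) − z(FA) = 1.419 − 0.090 = 1.329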